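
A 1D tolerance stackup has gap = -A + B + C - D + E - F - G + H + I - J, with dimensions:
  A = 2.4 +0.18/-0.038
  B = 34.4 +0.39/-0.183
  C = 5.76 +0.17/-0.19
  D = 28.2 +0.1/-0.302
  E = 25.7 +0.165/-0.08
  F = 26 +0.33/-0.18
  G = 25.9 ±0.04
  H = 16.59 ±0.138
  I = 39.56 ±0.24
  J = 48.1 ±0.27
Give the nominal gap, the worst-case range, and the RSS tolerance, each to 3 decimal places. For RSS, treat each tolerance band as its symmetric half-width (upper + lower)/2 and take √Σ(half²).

Stack each dimension's contribution:
  -A: nom -2.400 → Σnom=-2.400; wc +0.038/-0.180 → slack +0.038/-0.180; half-tol=0.109, Σhalf²=0.011881
  +B: nom +34.400 → Σnom=32.000; wc +0.390/-0.183 → slack +0.428/-0.363; half-tol=0.286, Σhalf²=0.093963
  +C: nom +5.760 → Σnom=37.760; wc +0.170/-0.190 → slack +0.598/-0.553; half-tol=0.180, Σhalf²=0.126363
  -D: nom -28.200 → Σnom=9.560; wc +0.302/-0.100 → slack +0.900/-0.653; half-tol=0.201, Σhalf²=0.166764
  +E: nom +25.700 → Σnom=35.260; wc +0.165/-0.080 → slack +1.065/-0.733; half-tol=0.122, Σhalf²=0.181771
  -F: nom -26.000 → Σnom=9.260; wc +0.180/-0.330 → slack +1.245/-1.063; half-tol=0.255, Σhalf²=0.246796
  -G: nom -25.900 → Σnom=-16.640; wc +0.040/-0.040 → slack +1.285/-1.103; half-tol=0.040, Σhalf²=0.248395
  +H: nom +16.590 → Σnom=-0.050; wc +0.138/-0.138 → slack +1.423/-1.241; half-tol=0.138, Σhalf²=0.267439
  +I: nom +39.560 → Σnom=39.510; wc +0.240/-0.240 → slack +1.663/-1.481; half-tol=0.240, Σhalf²=0.325039
  -J: nom -48.100 → Σnom=-8.590; wc +0.270/-0.270 → slack +1.933/-1.751; half-tol=0.270, Σhalf²=0.397940
Nominal = -8.590. Worst-case = [-8.590 - 1.751, -8.590 + 1.933] = [-10.341, -6.657]. RSS = √0.397940 = 0.631.

nominal=-8.590 wc=[-10.341,-6.657] rss=0.631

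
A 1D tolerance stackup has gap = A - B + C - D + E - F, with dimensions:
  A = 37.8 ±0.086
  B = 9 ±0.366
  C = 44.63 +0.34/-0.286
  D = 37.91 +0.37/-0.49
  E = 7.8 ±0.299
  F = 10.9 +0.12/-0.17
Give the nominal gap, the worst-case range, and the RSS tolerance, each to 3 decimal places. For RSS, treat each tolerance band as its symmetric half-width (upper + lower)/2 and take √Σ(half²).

nominal=32.420 wc=[30.893,34.171] rss=0.731

Stack each dimension's contribution:
  +A: nom +37.800 → Σnom=37.800; wc +0.086/-0.086 → slack +0.086/-0.086; half-tol=0.086, Σhalf²=0.007396
  -B: nom -9.000 → Σnom=28.800; wc +0.366/-0.366 → slack +0.452/-0.452; half-tol=0.366, Σhalf²=0.141352
  +C: nom +44.630 → Σnom=73.430; wc +0.340/-0.286 → slack +0.792/-0.738; half-tol=0.313, Σhalf²=0.239321
  -D: nom -37.910 → Σnom=35.520; wc +0.490/-0.370 → slack +1.282/-1.108; half-tol=0.430, Σhalf²=0.424221
  +E: nom +7.800 → Σnom=43.320; wc +0.299/-0.299 → slack +1.581/-1.407; half-tol=0.299, Σhalf²=0.513622
  -F: nom -10.900 → Σnom=32.420; wc +0.170/-0.120 → slack +1.751/-1.527; half-tol=0.145, Σhalf²=0.534647
Nominal = 32.420. Worst-case = [32.420 - 1.527, 32.420 + 1.751] = [30.893, 34.171]. RSS = √0.534647 = 0.731.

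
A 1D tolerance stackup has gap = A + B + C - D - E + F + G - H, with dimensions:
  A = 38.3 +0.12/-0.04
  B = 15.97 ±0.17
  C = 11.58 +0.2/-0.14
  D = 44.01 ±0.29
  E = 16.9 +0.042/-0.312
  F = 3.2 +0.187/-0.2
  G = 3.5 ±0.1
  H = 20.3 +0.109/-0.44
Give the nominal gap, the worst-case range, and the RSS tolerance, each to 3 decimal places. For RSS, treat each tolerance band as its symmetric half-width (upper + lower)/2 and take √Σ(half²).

Stack each dimension's contribution:
  +A: nom +38.300 → Σnom=38.300; wc +0.120/-0.040 → slack +0.120/-0.040; half-tol=0.080, Σhalf²=0.006400
  +B: nom +15.970 → Σnom=54.270; wc +0.170/-0.170 → slack +0.290/-0.210; half-tol=0.170, Σhalf²=0.035300
  +C: nom +11.580 → Σnom=65.850; wc +0.200/-0.140 → slack +0.490/-0.350; half-tol=0.170, Σhalf²=0.064200
  -D: nom -44.010 → Σnom=21.840; wc +0.290/-0.290 → slack +0.780/-0.640; half-tol=0.290, Σhalf²=0.148300
  -E: nom -16.900 → Σnom=4.940; wc +0.312/-0.042 → slack +1.092/-0.682; half-tol=0.177, Σhalf²=0.179629
  +F: nom +3.200 → Σnom=8.140; wc +0.187/-0.200 → slack +1.279/-0.882; half-tol=0.194, Σhalf²=0.217071
  +G: nom +3.500 → Σnom=11.640; wc +0.100/-0.100 → slack +1.379/-0.982; half-tol=0.100, Σhalf²=0.227071
  -H: nom -20.300 → Σnom=-8.660; wc +0.440/-0.109 → slack +1.819/-1.091; half-tol=0.275, Σhalf²=0.302422
Nominal = -8.660. Worst-case = [-8.660 - 1.091, -8.660 + 1.819] = [-9.751, -6.841]. RSS = √0.302422 = 0.550.

nominal=-8.660 wc=[-9.751,-6.841] rss=0.550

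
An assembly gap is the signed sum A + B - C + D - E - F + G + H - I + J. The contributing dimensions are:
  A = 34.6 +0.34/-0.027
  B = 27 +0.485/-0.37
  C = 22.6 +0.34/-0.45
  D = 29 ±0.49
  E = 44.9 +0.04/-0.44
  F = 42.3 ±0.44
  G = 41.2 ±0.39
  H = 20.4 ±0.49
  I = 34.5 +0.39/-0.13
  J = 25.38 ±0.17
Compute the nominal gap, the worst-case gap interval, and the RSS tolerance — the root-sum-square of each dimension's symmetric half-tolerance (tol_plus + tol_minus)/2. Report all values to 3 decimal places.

nominal=33.280 wc=[30.133,37.105] rss=1.163

Stack each dimension's contribution:
  +A: nom +34.600 → Σnom=34.600; wc +0.340/-0.027 → slack +0.340/-0.027; half-tol=0.184, Σhalf²=0.033672
  +B: nom +27.000 → Σnom=61.600; wc +0.485/-0.370 → slack +0.825/-0.397; half-tol=0.427, Σhalf²=0.216428
  -C: nom -22.600 → Σnom=39.000; wc +0.450/-0.340 → slack +1.275/-0.737; half-tol=0.395, Σhalf²=0.372453
  +D: nom +29.000 → Σnom=68.000; wc +0.490/-0.490 → slack +1.765/-1.227; half-tol=0.490, Σhalf²=0.612553
  -E: nom -44.900 → Σnom=23.100; wc +0.440/-0.040 → slack +2.205/-1.267; half-tol=0.240, Σhalf²=0.670153
  -F: nom -42.300 → Σnom=-19.200; wc +0.440/-0.440 → slack +2.645/-1.707; half-tol=0.440, Σhalf²=0.863753
  +G: nom +41.200 → Σnom=22.000; wc +0.390/-0.390 → slack +3.035/-2.097; half-tol=0.390, Σhalf²=1.015853
  +H: nom +20.400 → Σnom=42.400; wc +0.490/-0.490 → slack +3.525/-2.587; half-tol=0.490, Σhalf²=1.255953
  -I: nom -34.500 → Σnom=7.900; wc +0.130/-0.390 → slack +3.655/-2.977; half-tol=0.260, Σhalf²=1.323554
  +J: nom +25.380 → Σnom=33.280; wc +0.170/-0.170 → slack +3.825/-3.147; half-tol=0.170, Σhalf²=1.352453
Nominal = 33.280. Worst-case = [33.280 - 3.147, 33.280 + 3.825] = [30.133, 37.105]. RSS = √1.352453 = 1.163.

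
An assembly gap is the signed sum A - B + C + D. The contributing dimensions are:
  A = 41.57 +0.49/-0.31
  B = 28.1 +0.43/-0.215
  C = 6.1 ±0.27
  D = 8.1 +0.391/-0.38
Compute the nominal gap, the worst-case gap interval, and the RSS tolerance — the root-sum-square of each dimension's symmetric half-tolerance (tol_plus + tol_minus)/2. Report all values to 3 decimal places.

nominal=27.670 wc=[26.280,29.036] rss=0.697

Stack each dimension's contribution:
  +A: nom +41.570 → Σnom=41.570; wc +0.490/-0.310 → slack +0.490/-0.310; half-tol=0.400, Σhalf²=0.160000
  -B: nom -28.100 → Σnom=13.470; wc +0.215/-0.430 → slack +0.705/-0.740; half-tol=0.323, Σhalf²=0.264006
  +C: nom +6.100 → Σnom=19.570; wc +0.270/-0.270 → slack +0.975/-1.010; half-tol=0.270, Σhalf²=0.336906
  +D: nom +8.100 → Σnom=27.670; wc +0.391/-0.380 → slack +1.366/-1.390; half-tol=0.386, Σhalf²=0.485517
Nominal = 27.670. Worst-case = [27.670 - 1.390, 27.670 + 1.366] = [26.280, 29.036]. RSS = √0.485517 = 0.697.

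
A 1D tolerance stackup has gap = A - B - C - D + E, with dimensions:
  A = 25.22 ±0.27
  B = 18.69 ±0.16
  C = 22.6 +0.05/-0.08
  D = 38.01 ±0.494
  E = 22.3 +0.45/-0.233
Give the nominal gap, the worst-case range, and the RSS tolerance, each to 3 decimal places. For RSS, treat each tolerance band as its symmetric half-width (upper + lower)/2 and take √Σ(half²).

nominal=-31.780 wc=[-32.987,-30.326] rss=0.681

Stack each dimension's contribution:
  +A: nom +25.220 → Σnom=25.220; wc +0.270/-0.270 → slack +0.270/-0.270; half-tol=0.270, Σhalf²=0.072900
  -B: nom -18.690 → Σnom=6.530; wc +0.160/-0.160 → slack +0.430/-0.430; half-tol=0.160, Σhalf²=0.098500
  -C: nom -22.600 → Σnom=-16.070; wc +0.080/-0.050 → slack +0.510/-0.480; half-tol=0.065, Σhalf²=0.102725
  -D: nom -38.010 → Σnom=-54.080; wc +0.494/-0.494 → slack +1.004/-0.974; half-tol=0.494, Σhalf²=0.346761
  +E: nom +22.300 → Σnom=-31.780; wc +0.450/-0.233 → slack +1.454/-1.207; half-tol=0.342, Σhalf²=0.463383
Nominal = -31.780. Worst-case = [-31.780 - 1.207, -31.780 + 1.454] = [-32.987, -30.326]. RSS = √0.463383 = 0.681.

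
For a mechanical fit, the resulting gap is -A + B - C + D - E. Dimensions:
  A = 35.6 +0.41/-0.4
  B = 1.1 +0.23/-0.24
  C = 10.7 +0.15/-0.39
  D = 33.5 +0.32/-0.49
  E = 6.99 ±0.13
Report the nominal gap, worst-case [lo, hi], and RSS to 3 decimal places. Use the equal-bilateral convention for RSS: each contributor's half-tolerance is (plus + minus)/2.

nominal=-18.690 wc=[-20.110,-17.220] rss=0.688

Stack each dimension's contribution:
  -A: nom -35.600 → Σnom=-35.600; wc +0.400/-0.410 → slack +0.400/-0.410; half-tol=0.405, Σhalf²=0.164025
  +B: nom +1.100 → Σnom=-34.500; wc +0.230/-0.240 → slack +0.630/-0.650; half-tol=0.235, Σhalf²=0.219250
  -C: nom -10.700 → Σnom=-45.200; wc +0.390/-0.150 → slack +1.020/-0.800; half-tol=0.270, Σhalf²=0.292150
  +D: nom +33.500 → Σnom=-11.700; wc +0.320/-0.490 → slack +1.340/-1.290; half-tol=0.405, Σhalf²=0.456175
  -E: nom -6.990 → Σnom=-18.690; wc +0.130/-0.130 → slack +1.470/-1.420; half-tol=0.130, Σhalf²=0.473075
Nominal = -18.690. Worst-case = [-18.690 - 1.420, -18.690 + 1.470] = [-20.110, -17.220]. RSS = √0.473075 = 0.688.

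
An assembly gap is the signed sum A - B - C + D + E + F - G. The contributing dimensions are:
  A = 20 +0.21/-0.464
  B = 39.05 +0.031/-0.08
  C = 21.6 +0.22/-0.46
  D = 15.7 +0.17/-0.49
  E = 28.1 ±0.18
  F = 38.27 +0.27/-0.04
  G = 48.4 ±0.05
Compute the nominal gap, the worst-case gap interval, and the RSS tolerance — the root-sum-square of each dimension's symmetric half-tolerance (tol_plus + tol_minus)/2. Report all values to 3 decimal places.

Stack each dimension's contribution:
  +A: nom +20.000 → Σnom=20.000; wc +0.210/-0.464 → slack +0.210/-0.464; half-tol=0.337, Σhalf²=0.113569
  -B: nom -39.050 → Σnom=-19.050; wc +0.080/-0.031 → slack +0.290/-0.495; half-tol=0.056, Σhalf²=0.116649
  -C: nom -21.600 → Σnom=-40.650; wc +0.460/-0.220 → slack +0.750/-0.715; half-tol=0.340, Σhalf²=0.232249
  +D: nom +15.700 → Σnom=-24.950; wc +0.170/-0.490 → slack +0.920/-1.205; half-tol=0.330, Σhalf²=0.341149
  +E: nom +28.100 → Σnom=3.150; wc +0.180/-0.180 → slack +1.100/-1.385; half-tol=0.180, Σhalf²=0.373549
  +F: nom +38.270 → Σnom=41.420; wc +0.270/-0.040 → slack +1.370/-1.425; half-tol=0.155, Σhalf²=0.397574
  -G: nom -48.400 → Σnom=-6.980; wc +0.050/-0.050 → slack +1.420/-1.475; half-tol=0.050, Σhalf²=0.400074
Nominal = -6.980. Worst-case = [-6.980 - 1.475, -6.980 + 1.420] = [-8.455, -5.560]. RSS = √0.400074 = 0.633.

nominal=-6.980 wc=[-8.455,-5.560] rss=0.633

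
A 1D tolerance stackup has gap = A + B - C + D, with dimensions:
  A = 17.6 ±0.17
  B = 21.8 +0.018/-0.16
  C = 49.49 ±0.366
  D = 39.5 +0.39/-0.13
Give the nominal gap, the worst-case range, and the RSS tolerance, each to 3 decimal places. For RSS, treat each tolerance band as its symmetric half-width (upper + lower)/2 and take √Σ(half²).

nominal=29.410 wc=[28.584,30.354] rss=0.488

Stack each dimension's contribution:
  +A: nom +17.600 → Σnom=17.600; wc +0.170/-0.170 → slack +0.170/-0.170; half-tol=0.170, Σhalf²=0.028900
  +B: nom +21.800 → Σnom=39.400; wc +0.018/-0.160 → slack +0.188/-0.330; half-tol=0.089, Σhalf²=0.036821
  -C: nom -49.490 → Σnom=-10.090; wc +0.366/-0.366 → slack +0.554/-0.696; half-tol=0.366, Σhalf²=0.170777
  +D: nom +39.500 → Σnom=29.410; wc +0.390/-0.130 → slack +0.944/-0.826; half-tol=0.260, Σhalf²=0.238377
Nominal = 29.410. Worst-case = [29.410 - 0.826, 29.410 + 0.944] = [28.584, 30.354]. RSS = √0.238377 = 0.488.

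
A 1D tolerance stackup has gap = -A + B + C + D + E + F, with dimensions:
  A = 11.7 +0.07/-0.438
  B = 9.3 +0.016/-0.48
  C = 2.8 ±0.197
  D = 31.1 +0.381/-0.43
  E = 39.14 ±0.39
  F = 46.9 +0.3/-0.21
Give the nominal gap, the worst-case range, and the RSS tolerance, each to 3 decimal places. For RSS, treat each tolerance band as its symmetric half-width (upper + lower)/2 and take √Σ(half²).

Stack each dimension's contribution:
  -A: nom -11.700 → Σnom=-11.700; wc +0.438/-0.070 → slack +0.438/-0.070; half-tol=0.254, Σhalf²=0.064516
  +B: nom +9.300 → Σnom=-2.400; wc +0.016/-0.480 → slack +0.454/-0.550; half-tol=0.248, Σhalf²=0.126020
  +C: nom +2.800 → Σnom=0.400; wc +0.197/-0.197 → slack +0.651/-0.747; half-tol=0.197, Σhalf²=0.164829
  +D: nom +31.100 → Σnom=31.500; wc +0.381/-0.430 → slack +1.032/-1.177; half-tol=0.405, Σhalf²=0.329259
  +E: nom +39.140 → Σnom=70.640; wc +0.390/-0.390 → slack +1.422/-1.567; half-tol=0.390, Σhalf²=0.481359
  +F: nom +46.900 → Σnom=117.540; wc +0.300/-0.210 → slack +1.722/-1.777; half-tol=0.255, Σhalf²=0.546384
Nominal = 117.540. Worst-case = [117.540 - 1.777, 117.540 + 1.722] = [115.763, 119.262]. RSS = √0.546384 = 0.739.

nominal=117.540 wc=[115.763,119.262] rss=0.739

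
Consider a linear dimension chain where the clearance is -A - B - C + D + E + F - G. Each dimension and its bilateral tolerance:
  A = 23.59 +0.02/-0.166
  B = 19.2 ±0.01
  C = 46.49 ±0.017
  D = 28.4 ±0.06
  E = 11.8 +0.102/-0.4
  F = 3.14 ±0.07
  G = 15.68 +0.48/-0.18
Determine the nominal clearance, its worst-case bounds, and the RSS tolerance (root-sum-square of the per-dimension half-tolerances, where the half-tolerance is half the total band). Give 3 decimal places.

nominal=-61.620 wc=[-62.677,-61.015] rss=0.435

Stack each dimension's contribution:
  -A: nom -23.590 → Σnom=-23.590; wc +0.166/-0.020 → slack +0.166/-0.020; half-tol=0.093, Σhalf²=0.008649
  -B: nom -19.200 → Σnom=-42.790; wc +0.010/-0.010 → slack +0.176/-0.030; half-tol=0.010, Σhalf²=0.008749
  -C: nom -46.490 → Σnom=-89.280; wc +0.017/-0.017 → slack +0.193/-0.047; half-tol=0.017, Σhalf²=0.009038
  +D: nom +28.400 → Σnom=-60.880; wc +0.060/-0.060 → slack +0.253/-0.107; half-tol=0.060, Σhalf²=0.012638
  +E: nom +11.800 → Σnom=-49.080; wc +0.102/-0.400 → slack +0.355/-0.507; half-tol=0.251, Σhalf²=0.075639
  +F: nom +3.140 → Σnom=-45.940; wc +0.070/-0.070 → slack +0.425/-0.577; half-tol=0.070, Σhalf²=0.080539
  -G: nom -15.680 → Σnom=-61.620; wc +0.180/-0.480 → slack +0.605/-1.057; half-tol=0.330, Σhalf²=0.189439
Nominal = -61.620. Worst-case = [-61.620 - 1.057, -61.620 + 0.605] = [-62.677, -61.015]. RSS = √0.189439 = 0.435.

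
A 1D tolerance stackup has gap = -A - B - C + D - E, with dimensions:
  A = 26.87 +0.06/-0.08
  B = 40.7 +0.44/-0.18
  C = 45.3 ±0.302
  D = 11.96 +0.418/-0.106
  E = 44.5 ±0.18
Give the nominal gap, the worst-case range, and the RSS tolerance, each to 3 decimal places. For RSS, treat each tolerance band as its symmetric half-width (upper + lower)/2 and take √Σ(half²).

nominal=-145.410 wc=[-146.498,-144.250] rss=0.542

Stack each dimension's contribution:
  -A: nom -26.870 → Σnom=-26.870; wc +0.080/-0.060 → slack +0.080/-0.060; half-tol=0.070, Σhalf²=0.004900
  -B: nom -40.700 → Σnom=-67.570; wc +0.180/-0.440 → slack +0.260/-0.500; half-tol=0.310, Σhalf²=0.101000
  -C: nom -45.300 → Σnom=-112.870; wc +0.302/-0.302 → slack +0.562/-0.802; half-tol=0.302, Σhalf²=0.192204
  +D: nom +11.960 → Σnom=-100.910; wc +0.418/-0.106 → slack +0.980/-0.908; half-tol=0.262, Σhalf²=0.260848
  -E: nom -44.500 → Σnom=-145.410; wc +0.180/-0.180 → slack +1.160/-1.088; half-tol=0.180, Σhalf²=0.293248
Nominal = -145.410. Worst-case = [-145.410 - 1.088, -145.410 + 1.160] = [-146.498, -144.250]. RSS = √0.293248 = 0.542.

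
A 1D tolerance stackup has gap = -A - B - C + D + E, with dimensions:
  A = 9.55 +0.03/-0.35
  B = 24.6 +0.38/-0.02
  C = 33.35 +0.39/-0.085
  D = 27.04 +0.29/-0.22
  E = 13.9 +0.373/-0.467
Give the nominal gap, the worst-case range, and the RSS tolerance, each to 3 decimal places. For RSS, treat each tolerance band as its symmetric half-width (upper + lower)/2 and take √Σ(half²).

Stack each dimension's contribution:
  -A: nom -9.550 → Σnom=-9.550; wc +0.350/-0.030 → slack +0.350/-0.030; half-tol=0.190, Σhalf²=0.036100
  -B: nom -24.600 → Σnom=-34.150; wc +0.020/-0.380 → slack +0.370/-0.410; half-tol=0.200, Σhalf²=0.076100
  -C: nom -33.350 → Σnom=-67.500; wc +0.085/-0.390 → slack +0.455/-0.800; half-tol=0.238, Σhalf²=0.132506
  +D: nom +27.040 → Σnom=-40.460; wc +0.290/-0.220 → slack +0.745/-1.020; half-tol=0.255, Σhalf²=0.197531
  +E: nom +13.900 → Σnom=-26.560; wc +0.373/-0.467 → slack +1.118/-1.487; half-tol=0.420, Σhalf²=0.373931
Nominal = -26.560. Worst-case = [-26.560 - 1.487, -26.560 + 1.118] = [-28.047, -25.442]. RSS = √0.373931 = 0.611.

nominal=-26.560 wc=[-28.047,-25.442] rss=0.611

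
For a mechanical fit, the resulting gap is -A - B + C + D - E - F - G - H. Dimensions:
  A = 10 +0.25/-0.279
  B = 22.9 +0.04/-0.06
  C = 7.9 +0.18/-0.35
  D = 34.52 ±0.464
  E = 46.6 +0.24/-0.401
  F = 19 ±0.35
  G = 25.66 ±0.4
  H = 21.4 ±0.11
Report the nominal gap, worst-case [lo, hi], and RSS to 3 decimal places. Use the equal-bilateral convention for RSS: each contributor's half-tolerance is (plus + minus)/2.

nominal=-103.140 wc=[-105.344,-100.896] rss=0.869

Stack each dimension's contribution:
  -A: nom -10.000 → Σnom=-10.000; wc +0.279/-0.250 → slack +0.279/-0.250; half-tol=0.265, Σhalf²=0.069960
  -B: nom -22.900 → Σnom=-32.900; wc +0.060/-0.040 → slack +0.339/-0.290; half-tol=0.050, Σhalf²=0.072460
  +C: nom +7.900 → Σnom=-25.000; wc +0.180/-0.350 → slack +0.519/-0.640; half-tol=0.265, Σhalf²=0.142685
  +D: nom +34.520 → Σnom=9.520; wc +0.464/-0.464 → slack +0.983/-1.104; half-tol=0.464, Σhalf²=0.357981
  -E: nom -46.600 → Σnom=-37.080; wc +0.401/-0.240 → slack +1.384/-1.344; half-tol=0.321, Σhalf²=0.460702
  -F: nom -19.000 → Σnom=-56.080; wc +0.350/-0.350 → slack +1.734/-1.694; half-tol=0.350, Σhalf²=0.583202
  -G: nom -25.660 → Σnom=-81.740; wc +0.400/-0.400 → slack +2.134/-2.094; half-tol=0.400, Σhalf²=0.743202
  -H: nom -21.400 → Σnom=-103.140; wc +0.110/-0.110 → slack +2.244/-2.204; half-tol=0.110, Σhalf²=0.755302
Nominal = -103.140. Worst-case = [-103.140 - 2.204, -103.140 + 2.244] = [-105.344, -100.896]. RSS = √0.755302 = 0.869.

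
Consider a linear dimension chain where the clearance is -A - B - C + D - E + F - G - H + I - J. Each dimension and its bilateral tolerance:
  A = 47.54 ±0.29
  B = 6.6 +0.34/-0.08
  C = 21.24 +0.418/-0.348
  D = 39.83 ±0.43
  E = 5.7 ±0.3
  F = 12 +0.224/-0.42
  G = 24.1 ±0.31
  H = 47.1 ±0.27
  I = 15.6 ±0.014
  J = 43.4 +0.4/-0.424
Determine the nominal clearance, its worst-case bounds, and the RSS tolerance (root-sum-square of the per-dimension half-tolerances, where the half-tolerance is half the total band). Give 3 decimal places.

nominal=-128.250 wc=[-131.442,-125.560] rss=0.996

Stack each dimension's contribution:
  -A: nom -47.540 → Σnom=-47.540; wc +0.290/-0.290 → slack +0.290/-0.290; half-tol=0.290, Σhalf²=0.084100
  -B: nom -6.600 → Σnom=-54.140; wc +0.080/-0.340 → slack +0.370/-0.630; half-tol=0.210, Σhalf²=0.128200
  -C: nom -21.240 → Σnom=-75.380; wc +0.348/-0.418 → slack +0.718/-1.048; half-tol=0.383, Σhalf²=0.274889
  +D: nom +39.830 → Σnom=-35.550; wc +0.430/-0.430 → slack +1.148/-1.478; half-tol=0.430, Σhalf²=0.459789
  -E: nom -5.700 → Σnom=-41.250; wc +0.300/-0.300 → slack +1.448/-1.778; half-tol=0.300, Σhalf²=0.549789
  +F: nom +12.000 → Σnom=-29.250; wc +0.224/-0.420 → slack +1.672/-2.198; half-tol=0.322, Σhalf²=0.653473
  -G: nom -24.100 → Σnom=-53.350; wc +0.310/-0.310 → slack +1.982/-2.508; half-tol=0.310, Σhalf²=0.749573
  -H: nom -47.100 → Σnom=-100.450; wc +0.270/-0.270 → slack +2.252/-2.778; half-tol=0.270, Σhalf²=0.822473
  +I: nom +15.600 → Σnom=-84.850; wc +0.014/-0.014 → slack +2.266/-2.792; half-tol=0.014, Σhalf²=0.822669
  -J: nom -43.400 → Σnom=-128.250; wc +0.424/-0.400 → slack +2.690/-3.192; half-tol=0.412, Σhalf²=0.992413
Nominal = -128.250. Worst-case = [-128.250 - 3.192, -128.250 + 2.690] = [-131.442, -125.560]. RSS = √0.992413 = 0.996.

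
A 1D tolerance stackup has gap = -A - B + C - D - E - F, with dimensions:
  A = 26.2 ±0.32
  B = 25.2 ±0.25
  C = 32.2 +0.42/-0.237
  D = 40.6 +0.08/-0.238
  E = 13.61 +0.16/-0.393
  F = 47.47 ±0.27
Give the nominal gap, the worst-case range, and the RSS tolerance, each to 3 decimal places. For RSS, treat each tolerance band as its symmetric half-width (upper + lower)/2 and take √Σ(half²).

nominal=-120.880 wc=[-122.197,-118.989] rss=0.669

Stack each dimension's contribution:
  -A: nom -26.200 → Σnom=-26.200; wc +0.320/-0.320 → slack +0.320/-0.320; half-tol=0.320, Σhalf²=0.102400
  -B: nom -25.200 → Σnom=-51.400; wc +0.250/-0.250 → slack +0.570/-0.570; half-tol=0.250, Σhalf²=0.164900
  +C: nom +32.200 → Σnom=-19.200; wc +0.420/-0.237 → slack +0.990/-0.807; half-tol=0.329, Σhalf²=0.272812
  -D: nom -40.600 → Σnom=-59.800; wc +0.238/-0.080 → slack +1.228/-0.887; half-tol=0.159, Σhalf²=0.298093
  -E: nom -13.610 → Σnom=-73.410; wc +0.393/-0.160 → slack +1.621/-1.047; half-tol=0.277, Σhalf²=0.374545
  -F: nom -47.470 → Σnom=-120.880; wc +0.270/-0.270 → slack +1.891/-1.317; half-tol=0.270, Σhalf²=0.447445
Nominal = -120.880. Worst-case = [-120.880 - 1.317, -120.880 + 1.891] = [-122.197, -118.989]. RSS = √0.447445 = 0.669.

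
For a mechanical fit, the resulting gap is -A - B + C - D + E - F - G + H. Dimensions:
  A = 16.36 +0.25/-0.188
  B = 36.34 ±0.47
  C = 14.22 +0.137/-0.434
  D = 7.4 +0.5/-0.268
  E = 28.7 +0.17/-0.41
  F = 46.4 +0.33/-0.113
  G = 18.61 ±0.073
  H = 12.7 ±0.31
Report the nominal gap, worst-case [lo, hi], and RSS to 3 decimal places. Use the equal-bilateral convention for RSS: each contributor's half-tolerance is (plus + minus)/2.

Stack each dimension's contribution:
  -A: nom -16.360 → Σnom=-16.360; wc +0.188/-0.250 → slack +0.188/-0.250; half-tol=0.219, Σhalf²=0.047961
  -B: nom -36.340 → Σnom=-52.700; wc +0.470/-0.470 → slack +0.658/-0.720; half-tol=0.470, Σhalf²=0.268861
  +C: nom +14.220 → Σnom=-38.480; wc +0.137/-0.434 → slack +0.795/-1.154; half-tol=0.285, Σhalf²=0.350371
  -D: nom -7.400 → Σnom=-45.880; wc +0.268/-0.500 → slack +1.063/-1.654; half-tol=0.384, Σhalf²=0.497827
  +E: nom +28.700 → Σnom=-17.180; wc +0.170/-0.410 → slack +1.233/-2.064; half-tol=0.290, Σhalf²=0.581927
  -F: nom -46.400 → Σnom=-63.580; wc +0.113/-0.330 → slack +1.346/-2.394; half-tol=0.222, Σhalf²=0.630989
  -G: nom -18.610 → Σnom=-82.190; wc +0.073/-0.073 → slack +1.419/-2.467; half-tol=0.073, Σhalf²=0.636318
  +H: nom +12.700 → Σnom=-69.490; wc +0.310/-0.310 → slack +1.729/-2.777; half-tol=0.310, Σhalf²=0.732418
Nominal = -69.490. Worst-case = [-69.490 - 2.777, -69.490 + 1.729] = [-72.267, -67.761]. RSS = √0.732418 = 0.856.

nominal=-69.490 wc=[-72.267,-67.761] rss=0.856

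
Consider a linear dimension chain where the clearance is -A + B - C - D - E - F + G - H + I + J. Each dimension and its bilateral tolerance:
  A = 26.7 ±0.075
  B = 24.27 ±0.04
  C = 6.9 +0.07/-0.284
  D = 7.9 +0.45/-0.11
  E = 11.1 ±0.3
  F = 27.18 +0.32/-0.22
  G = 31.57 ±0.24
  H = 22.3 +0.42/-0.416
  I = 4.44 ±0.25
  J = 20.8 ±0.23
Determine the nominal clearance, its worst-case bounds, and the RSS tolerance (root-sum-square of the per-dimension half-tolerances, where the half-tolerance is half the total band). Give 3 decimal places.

Stack each dimension's contribution:
  -A: nom -26.700 → Σnom=-26.700; wc +0.075/-0.075 → slack +0.075/-0.075; half-tol=0.075, Σhalf²=0.005625
  +B: nom +24.270 → Σnom=-2.430; wc +0.040/-0.040 → slack +0.115/-0.115; half-tol=0.040, Σhalf²=0.007225
  -C: nom -6.900 → Σnom=-9.330; wc +0.284/-0.070 → slack +0.399/-0.185; half-tol=0.177, Σhalf²=0.038554
  -D: nom -7.900 → Σnom=-17.230; wc +0.110/-0.450 → slack +0.509/-0.635; half-tol=0.280, Σhalf²=0.116954
  -E: nom -11.100 → Σnom=-28.330; wc +0.300/-0.300 → slack +0.809/-0.935; half-tol=0.300, Σhalf²=0.206954
  -F: nom -27.180 → Σnom=-55.510; wc +0.220/-0.320 → slack +1.029/-1.255; half-tol=0.270, Σhalf²=0.279854
  +G: nom +31.570 → Σnom=-23.940; wc +0.240/-0.240 → slack +1.269/-1.495; half-tol=0.240, Σhalf²=0.337454
  -H: nom -22.300 → Σnom=-46.240; wc +0.416/-0.420 → slack +1.685/-1.915; half-tol=0.418, Σhalf²=0.512178
  +I: nom +4.440 → Σnom=-41.800; wc +0.250/-0.250 → slack +1.935/-2.165; half-tol=0.250, Σhalf²=0.574678
  +J: nom +20.800 → Σnom=-21.000; wc +0.230/-0.230 → slack +2.165/-2.395; half-tol=0.230, Σhalf²=0.627578
Nominal = -21.000. Worst-case = [-21.000 - 2.395, -21.000 + 2.165] = [-23.395, -18.835]. RSS = √0.627578 = 0.792.

nominal=-21.000 wc=[-23.395,-18.835] rss=0.792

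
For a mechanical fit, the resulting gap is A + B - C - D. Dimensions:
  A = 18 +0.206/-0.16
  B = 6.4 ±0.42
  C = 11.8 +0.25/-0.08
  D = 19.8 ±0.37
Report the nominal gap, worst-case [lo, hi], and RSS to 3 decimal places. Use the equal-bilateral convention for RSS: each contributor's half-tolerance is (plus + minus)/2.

Stack each dimension's contribution:
  +A: nom +18.000 → Σnom=18.000; wc +0.206/-0.160 → slack +0.206/-0.160; half-tol=0.183, Σhalf²=0.033489
  +B: nom +6.400 → Σnom=24.400; wc +0.420/-0.420 → slack +0.626/-0.580; half-tol=0.420, Σhalf²=0.209889
  -C: nom -11.800 → Σnom=12.600; wc +0.080/-0.250 → slack +0.706/-0.830; half-tol=0.165, Σhalf²=0.237114
  -D: nom -19.800 → Σnom=-7.200; wc +0.370/-0.370 → slack +1.076/-1.200; half-tol=0.370, Σhalf²=0.374014
Nominal = -7.200. Worst-case = [-7.200 - 1.200, -7.200 + 1.076] = [-8.400, -6.124]. RSS = √0.374014 = 0.612.

nominal=-7.200 wc=[-8.400,-6.124] rss=0.612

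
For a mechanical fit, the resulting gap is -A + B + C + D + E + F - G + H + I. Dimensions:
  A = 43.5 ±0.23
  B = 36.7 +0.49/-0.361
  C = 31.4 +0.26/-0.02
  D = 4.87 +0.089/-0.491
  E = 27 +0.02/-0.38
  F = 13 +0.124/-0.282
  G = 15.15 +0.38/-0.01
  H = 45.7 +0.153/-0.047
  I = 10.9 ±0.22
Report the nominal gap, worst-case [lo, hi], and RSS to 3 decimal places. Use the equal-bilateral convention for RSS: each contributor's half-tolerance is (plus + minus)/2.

nominal=110.920 wc=[108.509,112.516] rss=0.718

Stack each dimension's contribution:
  -A: nom -43.500 → Σnom=-43.500; wc +0.230/-0.230 → slack +0.230/-0.230; half-tol=0.230, Σhalf²=0.052900
  +B: nom +36.700 → Σnom=-6.800; wc +0.490/-0.361 → slack +0.720/-0.591; half-tol=0.425, Σhalf²=0.233950
  +C: nom +31.400 → Σnom=24.600; wc +0.260/-0.020 → slack +0.980/-0.611; half-tol=0.140, Σhalf²=0.253550
  +D: nom +4.870 → Σnom=29.470; wc +0.089/-0.491 → slack +1.069/-1.102; half-tol=0.290, Σhalf²=0.337650
  +E: nom +27.000 → Σnom=56.470; wc +0.020/-0.380 → slack +1.089/-1.482; half-tol=0.200, Σhalf²=0.377650
  +F: nom +13.000 → Σnom=69.470; wc +0.124/-0.282 → slack +1.213/-1.764; half-tol=0.203, Σhalf²=0.418859
  -G: nom -15.150 → Σnom=54.320; wc +0.010/-0.380 → slack +1.223/-2.144; half-tol=0.195, Σhalf²=0.456884
  +H: nom +45.700 → Σnom=100.020; wc +0.153/-0.047 → slack +1.376/-2.191; half-tol=0.100, Σhalf²=0.466884
  +I: nom +10.900 → Σnom=110.920; wc +0.220/-0.220 → slack +1.596/-2.411; half-tol=0.220, Σhalf²=0.515284
Nominal = 110.920. Worst-case = [110.920 - 2.411, 110.920 + 1.596] = [108.509, 112.516]. RSS = √0.515284 = 0.718.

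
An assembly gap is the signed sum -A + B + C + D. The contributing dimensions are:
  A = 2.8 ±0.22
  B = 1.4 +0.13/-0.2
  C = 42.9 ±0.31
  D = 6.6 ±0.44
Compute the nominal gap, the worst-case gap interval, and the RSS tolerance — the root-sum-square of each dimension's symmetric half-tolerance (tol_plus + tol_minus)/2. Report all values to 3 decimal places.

Stack each dimension's contribution:
  -A: nom -2.800 → Σnom=-2.800; wc +0.220/-0.220 → slack +0.220/-0.220; half-tol=0.220, Σhalf²=0.048400
  +B: nom +1.400 → Σnom=-1.400; wc +0.130/-0.200 → slack +0.350/-0.420; half-tol=0.165, Σhalf²=0.075625
  +C: nom +42.900 → Σnom=41.500; wc +0.310/-0.310 → slack +0.660/-0.730; half-tol=0.310, Σhalf²=0.171725
  +D: nom +6.600 → Σnom=48.100; wc +0.440/-0.440 → slack +1.100/-1.170; half-tol=0.440, Σhalf²=0.365325
Nominal = 48.100. Worst-case = [48.100 - 1.170, 48.100 + 1.100] = [46.930, 49.200]. RSS = √0.365325 = 0.604.

nominal=48.100 wc=[46.930,49.200] rss=0.604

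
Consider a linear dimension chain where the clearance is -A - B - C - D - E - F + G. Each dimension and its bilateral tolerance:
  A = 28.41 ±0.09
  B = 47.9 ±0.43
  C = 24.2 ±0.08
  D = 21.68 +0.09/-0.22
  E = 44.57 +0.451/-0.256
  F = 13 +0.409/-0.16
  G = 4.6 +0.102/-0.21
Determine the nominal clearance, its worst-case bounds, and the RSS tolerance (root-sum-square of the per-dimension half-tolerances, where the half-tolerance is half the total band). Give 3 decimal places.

nominal=-175.160 wc=[-176.920,-173.822] rss=0.674

Stack each dimension's contribution:
  -A: nom -28.410 → Σnom=-28.410; wc +0.090/-0.090 → slack +0.090/-0.090; half-tol=0.090, Σhalf²=0.008100
  -B: nom -47.900 → Σnom=-76.310; wc +0.430/-0.430 → slack +0.520/-0.520; half-tol=0.430, Σhalf²=0.193000
  -C: nom -24.200 → Σnom=-100.510; wc +0.080/-0.080 → slack +0.600/-0.600; half-tol=0.080, Σhalf²=0.199400
  -D: nom -21.680 → Σnom=-122.190; wc +0.220/-0.090 → slack +0.820/-0.690; half-tol=0.155, Σhalf²=0.223425
  -E: nom -44.570 → Σnom=-166.760; wc +0.256/-0.451 → slack +1.076/-1.141; half-tol=0.354, Σhalf²=0.348387
  -F: nom -13.000 → Σnom=-179.760; wc +0.160/-0.409 → slack +1.236/-1.550; half-tol=0.284, Σhalf²=0.429327
  +G: nom +4.600 → Σnom=-175.160; wc +0.102/-0.210 → slack +1.338/-1.760; half-tol=0.156, Σhalf²=0.453663
Nominal = -175.160. Worst-case = [-175.160 - 1.760, -175.160 + 1.338] = [-176.920, -173.822]. RSS = √0.453663 = 0.674.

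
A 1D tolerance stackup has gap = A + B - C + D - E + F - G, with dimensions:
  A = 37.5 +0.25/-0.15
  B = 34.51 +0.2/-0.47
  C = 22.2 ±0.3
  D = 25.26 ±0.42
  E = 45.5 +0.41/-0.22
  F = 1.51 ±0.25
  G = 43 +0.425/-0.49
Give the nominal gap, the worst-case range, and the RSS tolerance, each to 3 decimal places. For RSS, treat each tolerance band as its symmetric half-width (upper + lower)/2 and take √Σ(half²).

Stack each dimension's contribution:
  +A: nom +37.500 → Σnom=37.500; wc +0.250/-0.150 → slack +0.250/-0.150; half-tol=0.200, Σhalf²=0.040000
  +B: nom +34.510 → Σnom=72.010; wc +0.200/-0.470 → slack +0.450/-0.620; half-tol=0.335, Σhalf²=0.152225
  -C: nom -22.200 → Σnom=49.810; wc +0.300/-0.300 → slack +0.750/-0.920; half-tol=0.300, Σhalf²=0.242225
  +D: nom +25.260 → Σnom=75.070; wc +0.420/-0.420 → slack +1.170/-1.340; half-tol=0.420, Σhalf²=0.418625
  -E: nom -45.500 → Σnom=29.570; wc +0.220/-0.410 → slack +1.390/-1.750; half-tol=0.315, Σhalf²=0.517850
  +F: nom +1.510 → Σnom=31.080; wc +0.250/-0.250 → slack +1.640/-2.000; half-tol=0.250, Σhalf²=0.580350
  -G: nom -43.000 → Σnom=-11.920; wc +0.490/-0.425 → slack +2.130/-2.425; half-tol=0.458, Σhalf²=0.789656
Nominal = -11.920. Worst-case = [-11.920 - 2.425, -11.920 + 2.130] = [-14.345, -9.790]. RSS = √0.789656 = 0.889.

nominal=-11.920 wc=[-14.345,-9.790] rss=0.889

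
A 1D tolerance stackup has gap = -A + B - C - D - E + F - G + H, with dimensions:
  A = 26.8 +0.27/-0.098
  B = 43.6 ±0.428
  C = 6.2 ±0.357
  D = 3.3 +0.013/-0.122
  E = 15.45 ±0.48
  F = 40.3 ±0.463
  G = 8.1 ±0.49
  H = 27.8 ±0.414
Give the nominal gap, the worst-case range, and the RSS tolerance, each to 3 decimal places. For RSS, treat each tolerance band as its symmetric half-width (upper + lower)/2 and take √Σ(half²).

nominal=51.850 wc=[48.935,54.702] rss=1.098

Stack each dimension's contribution:
  -A: nom -26.800 → Σnom=-26.800; wc +0.098/-0.270 → slack +0.098/-0.270; half-tol=0.184, Σhalf²=0.033856
  +B: nom +43.600 → Σnom=16.800; wc +0.428/-0.428 → slack +0.526/-0.698; half-tol=0.428, Σhalf²=0.217040
  -C: nom -6.200 → Σnom=10.600; wc +0.357/-0.357 → slack +0.883/-1.055; half-tol=0.357, Σhalf²=0.344489
  -D: nom -3.300 → Σnom=7.300; wc +0.122/-0.013 → slack +1.005/-1.068; half-tol=0.068, Σhalf²=0.349045
  -E: nom -15.450 → Σnom=-8.150; wc +0.480/-0.480 → slack +1.485/-1.548; half-tol=0.480, Σhalf²=0.579445
  +F: nom +40.300 → Σnom=32.150; wc +0.463/-0.463 → slack +1.948/-2.011; half-tol=0.463, Σhalf²=0.793814
  -G: nom -8.100 → Σnom=24.050; wc +0.490/-0.490 → slack +2.438/-2.501; half-tol=0.490, Σhalf²=1.033914
  +H: nom +27.800 → Σnom=51.850; wc +0.414/-0.414 → slack +2.852/-2.915; half-tol=0.414, Σhalf²=1.205310
Nominal = 51.850. Worst-case = [51.850 - 2.915, 51.850 + 2.852] = [48.935, 54.702]. RSS = √1.205310 = 1.098.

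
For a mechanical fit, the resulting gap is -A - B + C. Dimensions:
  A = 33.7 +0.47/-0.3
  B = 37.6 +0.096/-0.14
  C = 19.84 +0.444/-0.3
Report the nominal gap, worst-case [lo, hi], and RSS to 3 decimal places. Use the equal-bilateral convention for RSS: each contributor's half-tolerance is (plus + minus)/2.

Stack each dimension's contribution:
  -A: nom -33.700 → Σnom=-33.700; wc +0.300/-0.470 → slack +0.300/-0.470; half-tol=0.385, Σhalf²=0.148225
  -B: nom -37.600 → Σnom=-71.300; wc +0.140/-0.096 → slack +0.440/-0.566; half-tol=0.118, Σhalf²=0.162149
  +C: nom +19.840 → Σnom=-51.460; wc +0.444/-0.300 → slack +0.884/-0.866; half-tol=0.372, Σhalf²=0.300533
Nominal = -51.460. Worst-case = [-51.460 - 0.866, -51.460 + 0.884] = [-52.326, -50.576]. RSS = √0.300533 = 0.548.

nominal=-51.460 wc=[-52.326,-50.576] rss=0.548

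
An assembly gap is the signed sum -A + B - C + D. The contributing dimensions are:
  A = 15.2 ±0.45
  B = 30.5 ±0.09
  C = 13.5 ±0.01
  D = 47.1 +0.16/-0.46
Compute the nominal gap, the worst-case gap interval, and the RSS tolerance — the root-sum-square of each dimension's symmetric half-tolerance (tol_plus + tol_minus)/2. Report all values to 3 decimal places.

Stack each dimension's contribution:
  -A: nom -15.200 → Σnom=-15.200; wc +0.450/-0.450 → slack +0.450/-0.450; half-tol=0.450, Σhalf²=0.202500
  +B: nom +30.500 → Σnom=15.300; wc +0.090/-0.090 → slack +0.540/-0.540; half-tol=0.090, Σhalf²=0.210600
  -C: nom -13.500 → Σnom=1.800; wc +0.010/-0.010 → slack +0.550/-0.550; half-tol=0.010, Σhalf²=0.210700
  +D: nom +47.100 → Σnom=48.900; wc +0.160/-0.460 → slack +0.710/-1.010; half-tol=0.310, Σhalf²=0.306800
Nominal = 48.900. Worst-case = [48.900 - 1.010, 48.900 + 0.710] = [47.890, 49.610]. RSS = √0.306800 = 0.554.

nominal=48.900 wc=[47.890,49.610] rss=0.554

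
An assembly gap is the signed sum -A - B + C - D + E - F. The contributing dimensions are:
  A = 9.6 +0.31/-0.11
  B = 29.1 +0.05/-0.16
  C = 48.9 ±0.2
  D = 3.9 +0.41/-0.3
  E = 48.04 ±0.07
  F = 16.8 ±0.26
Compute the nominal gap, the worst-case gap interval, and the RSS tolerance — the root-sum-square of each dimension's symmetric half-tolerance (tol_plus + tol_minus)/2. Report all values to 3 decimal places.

Stack each dimension's contribution:
  -A: nom -9.600 → Σnom=-9.600; wc +0.110/-0.310 → slack +0.110/-0.310; half-tol=0.210, Σhalf²=0.044100
  -B: nom -29.100 → Σnom=-38.700; wc +0.160/-0.050 → slack +0.270/-0.360; half-tol=0.105, Σhalf²=0.055125
  +C: nom +48.900 → Σnom=10.200; wc +0.200/-0.200 → slack +0.470/-0.560; half-tol=0.200, Σhalf²=0.095125
  -D: nom -3.900 → Σnom=6.300; wc +0.300/-0.410 → slack +0.770/-0.970; half-tol=0.355, Σhalf²=0.221150
  +E: nom +48.040 → Σnom=54.340; wc +0.070/-0.070 → slack +0.840/-1.040; half-tol=0.070, Σhalf²=0.226050
  -F: nom -16.800 → Σnom=37.540; wc +0.260/-0.260 → slack +1.100/-1.300; half-tol=0.260, Σhalf²=0.293650
Nominal = 37.540. Worst-case = [37.540 - 1.300, 37.540 + 1.100] = [36.240, 38.640]. RSS = √0.293650 = 0.542.

nominal=37.540 wc=[36.240,38.640] rss=0.542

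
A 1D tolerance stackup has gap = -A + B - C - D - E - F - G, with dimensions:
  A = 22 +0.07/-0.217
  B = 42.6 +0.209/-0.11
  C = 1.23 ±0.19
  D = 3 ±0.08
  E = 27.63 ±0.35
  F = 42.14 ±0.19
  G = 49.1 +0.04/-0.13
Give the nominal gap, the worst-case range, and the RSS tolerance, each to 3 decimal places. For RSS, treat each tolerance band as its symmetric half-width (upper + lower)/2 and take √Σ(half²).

nominal=-102.500 wc=[-103.530,-101.134] rss=0.504

Stack each dimension's contribution:
  -A: nom -22.000 → Σnom=-22.000; wc +0.217/-0.070 → slack +0.217/-0.070; half-tol=0.144, Σhalf²=0.020592
  +B: nom +42.600 → Σnom=20.600; wc +0.209/-0.110 → slack +0.426/-0.180; half-tol=0.160, Σhalf²=0.046033
  -C: nom -1.230 → Σnom=19.370; wc +0.190/-0.190 → slack +0.616/-0.370; half-tol=0.190, Σhalf²=0.082132
  -D: nom -3.000 → Σnom=16.370; wc +0.080/-0.080 → slack +0.696/-0.450; half-tol=0.080, Σhalf²=0.088533
  -E: nom -27.630 → Σnom=-11.260; wc +0.350/-0.350 → slack +1.046/-0.800; half-tol=0.350, Σhalf²=0.211032
  -F: nom -42.140 → Σnom=-53.400; wc +0.190/-0.190 → slack +1.236/-0.990; half-tol=0.190, Σhalf²=0.247132
  -G: nom -49.100 → Σnom=-102.500; wc +0.130/-0.040 → slack +1.366/-1.030; half-tol=0.085, Σhalf²=0.254357
Nominal = -102.500. Worst-case = [-102.500 - 1.030, -102.500 + 1.366] = [-103.530, -101.134]. RSS = √0.254357 = 0.504.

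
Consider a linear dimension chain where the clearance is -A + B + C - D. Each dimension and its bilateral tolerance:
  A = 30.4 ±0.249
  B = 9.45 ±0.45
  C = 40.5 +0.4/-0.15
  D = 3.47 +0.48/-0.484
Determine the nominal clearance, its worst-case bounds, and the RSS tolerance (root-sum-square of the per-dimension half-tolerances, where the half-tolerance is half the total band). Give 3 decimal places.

nominal=16.080 wc=[14.751,17.663] rss=0.757

Stack each dimension's contribution:
  -A: nom -30.400 → Σnom=-30.400; wc +0.249/-0.249 → slack +0.249/-0.249; half-tol=0.249, Σhalf²=0.062001
  +B: nom +9.450 → Σnom=-20.950; wc +0.450/-0.450 → slack +0.699/-0.699; half-tol=0.450, Σhalf²=0.264501
  +C: nom +40.500 → Σnom=19.550; wc +0.400/-0.150 → slack +1.099/-0.849; half-tol=0.275, Σhalf²=0.340126
  -D: nom -3.470 → Σnom=16.080; wc +0.484/-0.480 → slack +1.583/-1.329; half-tol=0.482, Σhalf²=0.572450
Nominal = 16.080. Worst-case = [16.080 - 1.329, 16.080 + 1.583] = [14.751, 17.663]. RSS = √0.572450 = 0.757.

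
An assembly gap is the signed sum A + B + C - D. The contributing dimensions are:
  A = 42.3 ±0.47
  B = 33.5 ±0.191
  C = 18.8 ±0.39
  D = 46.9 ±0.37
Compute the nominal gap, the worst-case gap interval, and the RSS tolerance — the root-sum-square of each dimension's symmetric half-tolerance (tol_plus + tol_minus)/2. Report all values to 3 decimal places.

nominal=47.700 wc=[46.279,49.121] rss=0.739

Stack each dimension's contribution:
  +A: nom +42.300 → Σnom=42.300; wc +0.470/-0.470 → slack +0.470/-0.470; half-tol=0.470, Σhalf²=0.220900
  +B: nom +33.500 → Σnom=75.800; wc +0.191/-0.191 → slack +0.661/-0.661; half-tol=0.191, Σhalf²=0.257381
  +C: nom +18.800 → Σnom=94.600; wc +0.390/-0.390 → slack +1.051/-1.051; half-tol=0.390, Σhalf²=0.409481
  -D: nom -46.900 → Σnom=47.700; wc +0.370/-0.370 → slack +1.421/-1.421; half-tol=0.370, Σhalf²=0.546381
Nominal = 47.700. Worst-case = [47.700 - 1.421, 47.700 + 1.421] = [46.279, 49.121]. RSS = √0.546381 = 0.739.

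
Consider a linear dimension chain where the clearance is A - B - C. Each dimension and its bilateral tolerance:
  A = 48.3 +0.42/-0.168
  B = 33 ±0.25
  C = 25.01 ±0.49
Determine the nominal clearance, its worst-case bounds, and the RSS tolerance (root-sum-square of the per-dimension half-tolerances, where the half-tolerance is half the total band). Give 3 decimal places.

nominal=-9.710 wc=[-10.618,-8.550] rss=0.624

Stack each dimension's contribution:
  +A: nom +48.300 → Σnom=48.300; wc +0.420/-0.168 → slack +0.420/-0.168; half-tol=0.294, Σhalf²=0.086436
  -B: nom -33.000 → Σnom=15.300; wc +0.250/-0.250 → slack +0.670/-0.418; half-tol=0.250, Σhalf²=0.148936
  -C: nom -25.010 → Σnom=-9.710; wc +0.490/-0.490 → slack +1.160/-0.908; half-tol=0.490, Σhalf²=0.389036
Nominal = -9.710. Worst-case = [-9.710 - 0.908, -9.710 + 1.160] = [-10.618, -8.550]. RSS = √0.389036 = 0.624.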